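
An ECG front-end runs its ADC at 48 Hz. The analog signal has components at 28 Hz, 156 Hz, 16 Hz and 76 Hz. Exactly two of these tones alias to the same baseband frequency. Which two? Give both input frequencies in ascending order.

28 Hz, 76 Hz

fs/2 = 24 Hz.
28 Hz > fs/2 = 24 Hz, folds to fs − 28 Hz = 20 Hz.
156 Hz mod fs = 12 Hz.
12 Hz ≤ fs/2 = 24 Hz, appears at 12 Hz.
16 Hz ≤ fs/2 = 24 Hz, passes unchanged.
76 Hz mod fs = 28 Hz.
28 Hz > fs/2 = 24 Hz, folds to fs − 28 Hz = 20 Hz.
28 Hz and 76 Hz both map to 20 Hz.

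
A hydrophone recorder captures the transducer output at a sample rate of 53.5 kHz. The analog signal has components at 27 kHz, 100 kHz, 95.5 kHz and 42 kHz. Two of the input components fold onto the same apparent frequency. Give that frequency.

fs/2 = 26.75 kHz.
27 kHz > fs/2 = 26.75 kHz, folds to fs − 27 kHz = 26.5 kHz.
100 kHz mod fs = 46.5 kHz.
46.5 kHz > fs/2 = 26.75 kHz, folds to fs − 46.5 kHz = 7 kHz.
95.5 kHz mod fs = 42 kHz.
42 kHz > fs/2 = 26.75 kHz, folds to fs − 42 kHz = 11.5 kHz.
42 kHz > fs/2 = 26.75 kHz, folds to fs − 42 kHz = 11.5 kHz.
42 kHz and 95.5 kHz both map to 11.5 kHz.

11.5 kHz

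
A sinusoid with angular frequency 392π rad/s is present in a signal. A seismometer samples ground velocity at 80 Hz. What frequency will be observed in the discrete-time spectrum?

36 Hz

ω = 392π rad/s → f = ω/(2π) = 196 Hz.
196 Hz mod fs = 36 Hz.
36 Hz ≤ fs/2 = 40 Hz, appears at 36 Hz.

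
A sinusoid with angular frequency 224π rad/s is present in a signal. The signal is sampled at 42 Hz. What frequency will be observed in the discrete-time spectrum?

14 Hz

ω = 224π rad/s → f = ω/(2π) = 112 Hz.
112 Hz mod fs = 28 Hz.
28 Hz > fs/2 = 21 Hz, folds to fs − 28 Hz = 14 Hz.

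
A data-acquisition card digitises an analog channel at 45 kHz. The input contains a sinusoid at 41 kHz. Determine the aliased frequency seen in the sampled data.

41 kHz > fs/2 = 22.5 kHz, folds to fs − 41 kHz = 4 kHz.

4 kHz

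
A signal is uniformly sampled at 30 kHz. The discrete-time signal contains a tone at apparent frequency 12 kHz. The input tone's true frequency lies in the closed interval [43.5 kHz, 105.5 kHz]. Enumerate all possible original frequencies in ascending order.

48 kHz, 72 kHz, 78 kHz, 102 kHz

Frequencies that alias to 12 kHz are k·fs ± 12 kHz for integer k ≥ 0.
k=0: 12 kHz.
k=1: 18 kHz, 42 kHz.
k=2: 48 kHz, 72 kHz.
k=3: 78 kHz, 102 kHz.
k=4: 108 kHz, 132 kHz.
Within [43.5 kHz, 105.5 kHz]: 48 kHz, 72 kHz, 78 kHz, 102 kHz.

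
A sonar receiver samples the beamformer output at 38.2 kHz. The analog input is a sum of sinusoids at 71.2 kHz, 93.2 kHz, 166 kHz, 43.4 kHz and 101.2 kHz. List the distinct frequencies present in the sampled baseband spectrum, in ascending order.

5.2 kHz, 13.2 kHz, 13.4 kHz, 16.8 kHz

fs/2 = 19.1 kHz.
71.2 kHz mod fs = 33 kHz.
33 kHz > fs/2 = 19.1 kHz, folds to fs − 33 kHz = 5.2 kHz.
93.2 kHz mod fs = 16.8 kHz.
16.8 kHz ≤ fs/2 = 19.1 kHz, appears at 16.8 kHz.
166 kHz mod fs = 13.2 kHz.
13.2 kHz ≤ fs/2 = 19.1 kHz, appears at 13.2 kHz.
43.4 kHz mod fs = 5.2 kHz.
5.2 kHz ≤ fs/2 = 19.1 kHz, appears at 5.2 kHz.
101.2 kHz mod fs = 24.8 kHz.
24.8 kHz > fs/2 = 19.1 kHz, folds to fs − 24.8 kHz = 13.4 kHz.
Distinct values: {5.2 kHz, 13.2 kHz, 13.4 kHz, 16.8 kHz}.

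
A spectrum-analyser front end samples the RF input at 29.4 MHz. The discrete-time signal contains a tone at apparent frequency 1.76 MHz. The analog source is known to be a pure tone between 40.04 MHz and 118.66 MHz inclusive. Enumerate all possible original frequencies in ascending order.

57.04 MHz, 60.56 MHz, 86.44 MHz, 89.96 MHz, 115.84 MHz

Frequencies that alias to 1.76 MHz are k·fs ± 1.76 MHz for integer k ≥ 0.
k=0: 1.76 MHz.
k=1: 27.64 MHz, 31.16 MHz.
k=2: 57.04 MHz, 60.56 MHz.
k=3: 86.44 MHz, 89.96 MHz.
k=4: 115.84 MHz, 119.36 MHz.
k=5: 145.24 MHz, 148.76 MHz.
Within [40.04 MHz, 118.66 MHz]: 57.04 MHz, 60.56 MHz, 86.44 MHz, 89.96 MHz, 115.84 MHz.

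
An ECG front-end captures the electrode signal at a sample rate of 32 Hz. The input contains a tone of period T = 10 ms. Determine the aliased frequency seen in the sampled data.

4 Hz

T = 10 ms → f = 1/T = 100 Hz.
100 Hz mod fs = 4 Hz.
4 Hz ≤ fs/2 = 16 Hz, appears at 4 Hz.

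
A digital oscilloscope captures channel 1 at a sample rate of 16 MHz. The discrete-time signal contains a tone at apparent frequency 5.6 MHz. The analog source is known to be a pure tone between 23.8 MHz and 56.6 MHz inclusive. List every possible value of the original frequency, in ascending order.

Frequencies that alias to 5.6 MHz are k·fs ± 5.6 MHz for integer k ≥ 0.
k=0: 5.6 MHz.
k=1: 10.4 MHz, 21.6 MHz.
k=2: 26.4 MHz, 37.6 MHz.
k=3: 42.4 MHz, 53.6 MHz.
k=4: 58.4 MHz, 69.6 MHz.
Within [23.8 MHz, 56.6 MHz]: 26.4 MHz, 37.6 MHz, 42.4 MHz, 53.6 MHz.

26.4 MHz, 37.6 MHz, 42.4 MHz, 53.6 MHz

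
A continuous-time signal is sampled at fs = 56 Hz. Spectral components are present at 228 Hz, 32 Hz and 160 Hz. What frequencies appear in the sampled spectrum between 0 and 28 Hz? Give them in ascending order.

4 Hz, 8 Hz, 24 Hz

fs/2 = 28 Hz.
228 Hz mod fs = 4 Hz.
4 Hz ≤ fs/2 = 28 Hz, appears at 4 Hz.
32 Hz > fs/2 = 28 Hz, folds to fs − 32 Hz = 24 Hz.
160 Hz mod fs = 48 Hz.
48 Hz > fs/2 = 28 Hz, folds to fs − 48 Hz = 8 Hz.
Distinct values: {4 Hz, 8 Hz, 24 Hz}.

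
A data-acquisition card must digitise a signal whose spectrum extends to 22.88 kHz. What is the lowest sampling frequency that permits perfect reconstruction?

Nyquist rate = 2 × 22.88 kHz = 45.76 kHz.

45.76 kHz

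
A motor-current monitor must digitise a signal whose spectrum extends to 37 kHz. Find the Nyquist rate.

74 kHz

Nyquist rate = 2 × 37 kHz = 74 kHz.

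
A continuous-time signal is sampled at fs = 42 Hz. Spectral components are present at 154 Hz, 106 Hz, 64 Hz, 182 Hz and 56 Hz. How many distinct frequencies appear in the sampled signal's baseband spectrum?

2

fs/2 = 21 Hz.
154 Hz mod fs = 28 Hz.
28 Hz > fs/2 = 21 Hz, folds to fs − 28 Hz = 14 Hz.
106 Hz mod fs = 22 Hz.
22 Hz > fs/2 = 21 Hz, folds to fs − 22 Hz = 20 Hz.
64 Hz mod fs = 22 Hz.
22 Hz > fs/2 = 21 Hz, folds to fs − 22 Hz = 20 Hz.
182 Hz mod fs = 14 Hz.
14 Hz ≤ fs/2 = 21 Hz, appears at 14 Hz.
56 Hz mod fs = 14 Hz.
14 Hz ≤ fs/2 = 21 Hz, appears at 14 Hz.
Distinct values: {14 Hz, 20 Hz} → 2.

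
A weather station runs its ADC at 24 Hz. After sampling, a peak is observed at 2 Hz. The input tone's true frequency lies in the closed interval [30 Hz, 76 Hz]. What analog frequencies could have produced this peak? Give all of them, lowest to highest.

46 Hz, 50 Hz, 70 Hz, 74 Hz

Frequencies that alias to 2 Hz are k·fs ± 2 Hz for integer k ≥ 0.
k=0: 2 Hz.
k=1: 22 Hz, 26 Hz.
k=2: 46 Hz, 50 Hz.
k=3: 70 Hz, 74 Hz.
k=4: 94 Hz, 98 Hz.
Within [30 Hz, 76 Hz]: 46 Hz, 50 Hz, 70 Hz, 74 Hz.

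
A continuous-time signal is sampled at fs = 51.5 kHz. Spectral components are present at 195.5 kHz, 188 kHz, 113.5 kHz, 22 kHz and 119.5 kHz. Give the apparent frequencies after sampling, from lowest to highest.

fs/2 = 25.75 kHz.
195.5 kHz mod fs = 41 kHz.
41 kHz > fs/2 = 25.75 kHz, folds to fs − 41 kHz = 10.5 kHz.
188 kHz mod fs = 33.5 kHz.
33.5 kHz > fs/2 = 25.75 kHz, folds to fs − 33.5 kHz = 18 kHz.
113.5 kHz mod fs = 10.5 kHz.
10.5 kHz ≤ fs/2 = 25.75 kHz, appears at 10.5 kHz.
22 kHz ≤ fs/2 = 25.75 kHz, passes unchanged.
119.5 kHz mod fs = 16.5 kHz.
16.5 kHz ≤ fs/2 = 25.75 kHz, appears at 16.5 kHz.
Distinct values: {10.5 kHz, 16.5 kHz, 18 kHz, 22 kHz}.

10.5 kHz, 16.5 kHz, 18 kHz, 22 kHz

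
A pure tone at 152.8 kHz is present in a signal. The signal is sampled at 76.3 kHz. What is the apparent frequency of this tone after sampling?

152.8 kHz mod fs = 0.2 kHz.
0.2 kHz ≤ fs/2 = 38.15 kHz, appears at 0.2 kHz.

0.2 kHz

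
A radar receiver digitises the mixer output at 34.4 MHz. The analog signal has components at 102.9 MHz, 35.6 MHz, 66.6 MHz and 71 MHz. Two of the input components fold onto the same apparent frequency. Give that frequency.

2.2 MHz

fs/2 = 17.2 MHz.
102.9 MHz mod fs = 34.1 MHz.
34.1 MHz > fs/2 = 17.2 MHz, folds to fs − 34.1 MHz = 0.3 MHz.
35.6 MHz mod fs = 1.2 MHz.
1.2 MHz ≤ fs/2 = 17.2 MHz, appears at 1.2 MHz.
66.6 MHz mod fs = 32.2 MHz.
32.2 MHz > fs/2 = 17.2 MHz, folds to fs − 32.2 MHz = 2.2 MHz.
71 MHz mod fs = 2.2 MHz.
2.2 MHz ≤ fs/2 = 17.2 MHz, appears at 2.2 MHz.
66.6 MHz and 71 MHz both map to 2.2 MHz.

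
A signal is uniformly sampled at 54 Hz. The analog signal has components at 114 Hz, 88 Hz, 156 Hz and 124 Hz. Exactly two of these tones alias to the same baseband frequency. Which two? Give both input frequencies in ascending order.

114 Hz, 156 Hz

fs/2 = 27 Hz.
114 Hz mod fs = 6 Hz.
6 Hz ≤ fs/2 = 27 Hz, appears at 6 Hz.
88 Hz mod fs = 34 Hz.
34 Hz > fs/2 = 27 Hz, folds to fs − 34 Hz = 20 Hz.
156 Hz mod fs = 48 Hz.
48 Hz > fs/2 = 27 Hz, folds to fs − 48 Hz = 6 Hz.
124 Hz mod fs = 16 Hz.
16 Hz ≤ fs/2 = 27 Hz, appears at 16 Hz.
114 Hz and 156 Hz both map to 6 Hz.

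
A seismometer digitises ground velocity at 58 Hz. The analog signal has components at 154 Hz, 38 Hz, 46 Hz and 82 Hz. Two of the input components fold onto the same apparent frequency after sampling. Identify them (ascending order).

38 Hz, 154 Hz

fs/2 = 29 Hz.
154 Hz mod fs = 38 Hz.
38 Hz > fs/2 = 29 Hz, folds to fs − 38 Hz = 20 Hz.
38 Hz > fs/2 = 29 Hz, folds to fs − 38 Hz = 20 Hz.
46 Hz > fs/2 = 29 Hz, folds to fs − 46 Hz = 12 Hz.
82 Hz mod fs = 24 Hz.
24 Hz ≤ fs/2 = 29 Hz, appears at 24 Hz.
38 Hz and 154 Hz both map to 20 Hz.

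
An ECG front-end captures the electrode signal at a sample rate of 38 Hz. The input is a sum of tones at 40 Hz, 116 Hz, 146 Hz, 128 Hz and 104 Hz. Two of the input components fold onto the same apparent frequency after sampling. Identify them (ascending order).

fs/2 = 19 Hz.
40 Hz mod fs = 2 Hz.
2 Hz ≤ fs/2 = 19 Hz, appears at 2 Hz.
116 Hz mod fs = 2 Hz.
2 Hz ≤ fs/2 = 19 Hz, appears at 2 Hz.
146 Hz mod fs = 32 Hz.
32 Hz > fs/2 = 19 Hz, folds to fs − 32 Hz = 6 Hz.
128 Hz mod fs = 14 Hz.
14 Hz ≤ fs/2 = 19 Hz, appears at 14 Hz.
104 Hz mod fs = 28 Hz.
28 Hz > fs/2 = 19 Hz, folds to fs − 28 Hz = 10 Hz.
40 Hz and 116 Hz both map to 2 Hz.

40 Hz, 116 Hz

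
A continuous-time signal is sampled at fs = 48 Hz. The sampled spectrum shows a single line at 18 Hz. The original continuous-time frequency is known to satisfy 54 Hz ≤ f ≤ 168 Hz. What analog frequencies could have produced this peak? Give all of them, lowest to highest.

Frequencies that alias to 18 Hz are k·fs ± 18 Hz for integer k ≥ 0.
k=0: 18 Hz.
k=1: 30 Hz, 66 Hz.
k=2: 78 Hz, 114 Hz.
k=3: 126 Hz, 162 Hz.
k=4: 174 Hz, 210 Hz.
Within [54 Hz, 168 Hz]: 66 Hz, 78 Hz, 114 Hz, 126 Hz, 162 Hz.

66 Hz, 78 Hz, 114 Hz, 126 Hz, 162 Hz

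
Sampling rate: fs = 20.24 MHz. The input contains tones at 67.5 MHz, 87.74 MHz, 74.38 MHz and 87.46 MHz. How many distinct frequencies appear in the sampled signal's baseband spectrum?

3

fs/2 = 10.12 MHz.
67.5 MHz mod fs = 6.78 MHz.
6.78 MHz ≤ fs/2 = 10.12 MHz, appears at 6.78 MHz.
87.74 MHz mod fs = 6.78 MHz.
6.78 MHz ≤ fs/2 = 10.12 MHz, appears at 6.78 MHz.
74.38 MHz mod fs = 13.66 MHz.
13.66 MHz > fs/2 = 10.12 MHz, folds to fs − 13.66 MHz = 6.58 MHz.
87.46 MHz mod fs = 6.5 MHz.
6.5 MHz ≤ fs/2 = 10.12 MHz, appears at 6.5 MHz.
Distinct values: {6.5 MHz, 6.58 MHz, 6.78 MHz} → 3.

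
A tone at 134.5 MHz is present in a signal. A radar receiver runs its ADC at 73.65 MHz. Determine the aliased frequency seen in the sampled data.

134.5 MHz mod fs = 60.85 MHz.
60.85 MHz > fs/2 = 36.825 MHz, folds to fs − 60.85 MHz = 12.8 MHz.

12.8 MHz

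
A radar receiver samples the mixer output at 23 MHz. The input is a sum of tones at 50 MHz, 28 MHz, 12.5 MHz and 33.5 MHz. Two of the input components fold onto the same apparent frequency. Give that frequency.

fs/2 = 11.5 MHz.
50 MHz mod fs = 4 MHz.
4 MHz ≤ fs/2 = 11.5 MHz, appears at 4 MHz.
28 MHz mod fs = 5 MHz.
5 MHz ≤ fs/2 = 11.5 MHz, appears at 5 MHz.
12.5 MHz > fs/2 = 11.5 MHz, folds to fs − 12.5 MHz = 10.5 MHz.
33.5 MHz mod fs = 10.5 MHz.
10.5 MHz ≤ fs/2 = 11.5 MHz, appears at 10.5 MHz.
12.5 MHz and 33.5 MHz both map to 10.5 MHz.

10.5 MHz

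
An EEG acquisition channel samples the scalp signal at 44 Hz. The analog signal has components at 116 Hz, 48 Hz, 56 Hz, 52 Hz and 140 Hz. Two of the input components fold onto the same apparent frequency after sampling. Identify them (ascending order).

fs/2 = 22 Hz.
116 Hz mod fs = 28 Hz.
28 Hz > fs/2 = 22 Hz, folds to fs − 28 Hz = 16 Hz.
48 Hz mod fs = 4 Hz.
4 Hz ≤ fs/2 = 22 Hz, appears at 4 Hz.
56 Hz mod fs = 12 Hz.
12 Hz ≤ fs/2 = 22 Hz, appears at 12 Hz.
52 Hz mod fs = 8 Hz.
8 Hz ≤ fs/2 = 22 Hz, appears at 8 Hz.
140 Hz mod fs = 8 Hz.
8 Hz ≤ fs/2 = 22 Hz, appears at 8 Hz.
52 Hz and 140 Hz both map to 8 Hz.

52 Hz, 140 Hz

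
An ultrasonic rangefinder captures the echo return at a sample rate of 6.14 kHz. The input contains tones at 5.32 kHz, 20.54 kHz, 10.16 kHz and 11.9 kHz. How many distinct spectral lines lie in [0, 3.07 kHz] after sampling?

fs/2 = 3.07 kHz.
5.32 kHz > fs/2 = 3.07 kHz, folds to fs − 5.32 kHz = 0.82 kHz.
20.54 kHz mod fs = 2.12 kHz.
2.12 kHz ≤ fs/2 = 3.07 kHz, appears at 2.12 kHz.
10.16 kHz mod fs = 4.02 kHz.
4.02 kHz > fs/2 = 3.07 kHz, folds to fs − 4.02 kHz = 2.12 kHz.
11.9 kHz mod fs = 5.76 kHz.
5.76 kHz > fs/2 = 3.07 kHz, folds to fs − 5.76 kHz = 0.38 kHz.
Distinct values: {0.38 kHz, 0.82 kHz, 2.12 kHz} → 3.

3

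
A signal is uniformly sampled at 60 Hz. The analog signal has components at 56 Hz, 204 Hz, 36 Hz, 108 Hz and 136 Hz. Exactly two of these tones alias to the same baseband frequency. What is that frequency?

fs/2 = 30 Hz.
56 Hz > fs/2 = 30 Hz, folds to fs − 56 Hz = 4 Hz.
204 Hz mod fs = 24 Hz.
24 Hz ≤ fs/2 = 30 Hz, appears at 24 Hz.
36 Hz > fs/2 = 30 Hz, folds to fs − 36 Hz = 24 Hz.
108 Hz mod fs = 48 Hz.
48 Hz > fs/2 = 30 Hz, folds to fs − 48 Hz = 12 Hz.
136 Hz mod fs = 16 Hz.
16 Hz ≤ fs/2 = 30 Hz, appears at 16 Hz.
36 Hz and 204 Hz both map to 24 Hz.

24 Hz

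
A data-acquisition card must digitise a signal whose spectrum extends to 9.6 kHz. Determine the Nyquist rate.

Nyquist rate = 2 × 9.6 kHz = 19.2 kHz.

19.2 kHz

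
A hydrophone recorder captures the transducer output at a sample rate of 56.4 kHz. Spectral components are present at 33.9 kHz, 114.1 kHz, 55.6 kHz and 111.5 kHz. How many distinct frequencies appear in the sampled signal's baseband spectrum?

3

fs/2 = 28.2 kHz.
33.9 kHz > fs/2 = 28.2 kHz, folds to fs − 33.9 kHz = 22.5 kHz.
114.1 kHz mod fs = 1.3 kHz.
1.3 kHz ≤ fs/2 = 28.2 kHz, appears at 1.3 kHz.
55.6 kHz > fs/2 = 28.2 kHz, folds to fs − 55.6 kHz = 0.8 kHz.
111.5 kHz mod fs = 55.1 kHz.
55.1 kHz > fs/2 = 28.2 kHz, folds to fs − 55.1 kHz = 1.3 kHz.
Distinct values: {0.8 kHz, 1.3 kHz, 22.5 kHz} → 3.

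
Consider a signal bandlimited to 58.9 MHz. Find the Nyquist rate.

Nyquist rate = 2 × 58.9 MHz = 117.8 MHz.

117.8 MHz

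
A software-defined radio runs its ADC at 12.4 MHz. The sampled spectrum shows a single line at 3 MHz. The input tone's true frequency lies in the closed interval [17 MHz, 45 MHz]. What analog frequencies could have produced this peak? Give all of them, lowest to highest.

Frequencies that alias to 3 MHz are k·fs ± 3 MHz for integer k ≥ 0.
k=0: 3 MHz.
k=1: 9.4 MHz, 15.4 MHz.
k=2: 21.8 MHz, 27.8 MHz.
k=3: 34.2 MHz, 40.2 MHz.
k=4: 46.6 MHz, 52.6 MHz.
Within [17 MHz, 45 MHz]: 21.8 MHz, 27.8 MHz, 34.2 MHz, 40.2 MHz.

21.8 MHz, 27.8 MHz, 34.2 MHz, 40.2 MHz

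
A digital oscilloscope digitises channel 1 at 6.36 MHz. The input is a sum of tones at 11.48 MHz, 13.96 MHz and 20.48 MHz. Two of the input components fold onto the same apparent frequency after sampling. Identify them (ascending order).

11.48 MHz, 13.96 MHz

fs/2 = 3.18 MHz.
11.48 MHz mod fs = 5.12 MHz.
5.12 MHz > fs/2 = 3.18 MHz, folds to fs − 5.12 MHz = 1.24 MHz.
13.96 MHz mod fs = 1.24 MHz.
1.24 MHz ≤ fs/2 = 3.18 MHz, appears at 1.24 MHz.
20.48 MHz mod fs = 1.4 MHz.
1.4 MHz ≤ fs/2 = 3.18 MHz, appears at 1.4 MHz.
11.48 MHz and 13.96 MHz both map to 1.24 MHz.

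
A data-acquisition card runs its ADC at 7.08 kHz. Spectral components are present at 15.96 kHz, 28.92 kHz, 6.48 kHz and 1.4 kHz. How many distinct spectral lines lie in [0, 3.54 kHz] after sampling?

fs/2 = 3.54 kHz.
15.96 kHz mod fs = 1.8 kHz.
1.8 kHz ≤ fs/2 = 3.54 kHz, appears at 1.8 kHz.
28.92 kHz mod fs = 0.6 kHz.
0.6 kHz ≤ fs/2 = 3.54 kHz, appears at 0.6 kHz.
6.48 kHz > fs/2 = 3.54 kHz, folds to fs − 6.48 kHz = 0.6 kHz.
1.4 kHz ≤ fs/2 = 3.54 kHz, passes unchanged.
Distinct values: {0.6 kHz, 1.4 kHz, 1.8 kHz} → 3.

3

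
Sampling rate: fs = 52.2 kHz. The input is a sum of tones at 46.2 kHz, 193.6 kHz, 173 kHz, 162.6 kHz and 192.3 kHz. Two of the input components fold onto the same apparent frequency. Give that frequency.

6 kHz

fs/2 = 26.1 kHz.
46.2 kHz > fs/2 = 26.1 kHz, folds to fs − 46.2 kHz = 6 kHz.
193.6 kHz mod fs = 37 kHz.
37 kHz > fs/2 = 26.1 kHz, folds to fs − 37 kHz = 15.2 kHz.
173 kHz mod fs = 16.4 kHz.
16.4 kHz ≤ fs/2 = 26.1 kHz, appears at 16.4 kHz.
162.6 kHz mod fs = 6 kHz.
6 kHz ≤ fs/2 = 26.1 kHz, appears at 6 kHz.
192.3 kHz mod fs = 35.7 kHz.
35.7 kHz > fs/2 = 26.1 kHz, folds to fs − 35.7 kHz = 16.5 kHz.
46.2 kHz and 162.6 kHz both map to 6 kHz.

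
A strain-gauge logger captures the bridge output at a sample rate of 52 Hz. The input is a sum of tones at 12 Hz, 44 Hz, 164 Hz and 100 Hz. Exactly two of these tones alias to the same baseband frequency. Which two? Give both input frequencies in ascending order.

44 Hz, 164 Hz

fs/2 = 26 Hz.
12 Hz ≤ fs/2 = 26 Hz, passes unchanged.
44 Hz > fs/2 = 26 Hz, folds to fs − 44 Hz = 8 Hz.
164 Hz mod fs = 8 Hz.
8 Hz ≤ fs/2 = 26 Hz, appears at 8 Hz.
100 Hz mod fs = 48 Hz.
48 Hz > fs/2 = 26 Hz, folds to fs − 48 Hz = 4 Hz.
44 Hz and 164 Hz both map to 8 Hz.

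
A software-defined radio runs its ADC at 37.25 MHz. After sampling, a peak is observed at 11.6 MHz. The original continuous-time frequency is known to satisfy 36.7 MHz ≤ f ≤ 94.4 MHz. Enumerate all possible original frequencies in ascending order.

Frequencies that alias to 11.6 MHz are k·fs ± 11.6 MHz for integer k ≥ 0.
k=0: 11.6 MHz.
k=1: 25.65 MHz, 48.85 MHz.
k=2: 62.9 MHz, 86.1 MHz.
k=3: 100.15 MHz, 123.35 MHz.
Within [36.7 MHz, 94.4 MHz]: 48.85 MHz, 62.9 MHz, 86.1 MHz.

48.85 MHz, 62.9 MHz, 86.1 MHz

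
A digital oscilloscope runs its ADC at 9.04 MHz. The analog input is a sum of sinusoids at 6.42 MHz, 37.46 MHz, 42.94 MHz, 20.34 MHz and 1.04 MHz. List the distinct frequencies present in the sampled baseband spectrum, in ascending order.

1.04 MHz, 1.3 MHz, 2.26 MHz, 2.62 MHz

fs/2 = 4.52 MHz.
6.42 MHz > fs/2 = 4.52 MHz, folds to fs − 6.42 MHz = 2.62 MHz.
37.46 MHz mod fs = 1.3 MHz.
1.3 MHz ≤ fs/2 = 4.52 MHz, appears at 1.3 MHz.
42.94 MHz mod fs = 6.78 MHz.
6.78 MHz > fs/2 = 4.52 MHz, folds to fs − 6.78 MHz = 2.26 MHz.
20.34 MHz mod fs = 2.26 MHz.
2.26 MHz ≤ fs/2 = 4.52 MHz, appears at 2.26 MHz.
1.04 MHz ≤ fs/2 = 4.52 MHz, passes unchanged.
Distinct values: {1.04 MHz, 1.3 MHz, 2.26 MHz, 2.62 MHz}.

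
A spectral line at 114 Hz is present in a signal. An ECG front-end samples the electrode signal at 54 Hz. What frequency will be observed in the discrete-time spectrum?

6 Hz

114 Hz mod fs = 6 Hz.
6 Hz ≤ fs/2 = 27 Hz, appears at 6 Hz.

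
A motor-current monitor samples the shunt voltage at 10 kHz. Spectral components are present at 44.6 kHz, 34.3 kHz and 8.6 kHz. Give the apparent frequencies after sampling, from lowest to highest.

1.4 kHz, 4.3 kHz, 4.6 kHz

fs/2 = 5 kHz.
44.6 kHz mod fs = 4.6 kHz.
4.6 kHz ≤ fs/2 = 5 kHz, appears at 4.6 kHz.
34.3 kHz mod fs = 4.3 kHz.
4.3 kHz ≤ fs/2 = 5 kHz, appears at 4.3 kHz.
8.6 kHz > fs/2 = 5 kHz, folds to fs − 8.6 kHz = 1.4 kHz.
Distinct values: {1.4 kHz, 4.3 kHz, 4.6 kHz}.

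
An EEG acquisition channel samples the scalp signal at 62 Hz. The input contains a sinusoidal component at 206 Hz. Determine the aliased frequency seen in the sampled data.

20 Hz

206 Hz mod fs = 20 Hz.
20 Hz ≤ fs/2 = 31 Hz, appears at 20 Hz.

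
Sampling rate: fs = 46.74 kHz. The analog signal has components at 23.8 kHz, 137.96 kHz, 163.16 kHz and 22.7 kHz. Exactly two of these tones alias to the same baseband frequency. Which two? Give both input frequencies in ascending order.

fs/2 = 23.37 kHz.
23.8 kHz > fs/2 = 23.37 kHz, folds to fs − 23.8 kHz = 22.94 kHz.
137.96 kHz mod fs = 44.48 kHz.
44.48 kHz > fs/2 = 23.37 kHz, folds to fs − 44.48 kHz = 2.26 kHz.
163.16 kHz mod fs = 22.94 kHz.
22.94 kHz ≤ fs/2 = 23.37 kHz, appears at 22.94 kHz.
22.7 kHz ≤ fs/2 = 23.37 kHz, passes unchanged.
23.8 kHz and 163.16 kHz both map to 22.94 kHz.

23.8 kHz, 163.16 kHz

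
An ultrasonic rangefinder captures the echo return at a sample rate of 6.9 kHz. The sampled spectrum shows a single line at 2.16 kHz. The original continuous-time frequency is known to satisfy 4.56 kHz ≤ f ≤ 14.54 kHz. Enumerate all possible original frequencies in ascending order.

4.74 kHz, 9.06 kHz, 11.64 kHz

Frequencies that alias to 2.16 kHz are k·fs ± 2.16 kHz for integer k ≥ 0.
k=0: 2.16 kHz.
k=1: 4.74 kHz, 9.06 kHz.
k=2: 11.64 kHz, 15.96 kHz.
k=3: 18.54 kHz, 22.86 kHz.
Within [4.56 kHz, 14.54 kHz]: 4.74 kHz, 9.06 kHz, 11.64 kHz.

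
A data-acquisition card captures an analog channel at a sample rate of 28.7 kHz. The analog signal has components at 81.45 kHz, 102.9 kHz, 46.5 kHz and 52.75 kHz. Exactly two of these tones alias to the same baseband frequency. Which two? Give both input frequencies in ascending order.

52.75 kHz, 81.45 kHz

fs/2 = 14.35 kHz.
81.45 kHz mod fs = 24.05 kHz.
24.05 kHz > fs/2 = 14.35 kHz, folds to fs − 24.05 kHz = 4.65 kHz.
102.9 kHz mod fs = 16.8 kHz.
16.8 kHz > fs/2 = 14.35 kHz, folds to fs − 16.8 kHz = 11.9 kHz.
46.5 kHz mod fs = 17.8 kHz.
17.8 kHz > fs/2 = 14.35 kHz, folds to fs − 17.8 kHz = 10.9 kHz.
52.75 kHz mod fs = 24.05 kHz.
24.05 kHz > fs/2 = 14.35 kHz, folds to fs − 24.05 kHz = 4.65 kHz.
52.75 kHz and 81.45 kHz both map to 4.65 kHz.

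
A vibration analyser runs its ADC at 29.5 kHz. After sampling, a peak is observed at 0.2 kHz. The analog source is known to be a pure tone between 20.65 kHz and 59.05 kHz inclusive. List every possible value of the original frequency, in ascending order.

29.3 kHz, 29.7 kHz, 58.8 kHz

Frequencies that alias to 0.2 kHz are k·fs ± 0.2 kHz for integer k ≥ 0.
k=0: 0.2 kHz.
k=1: 29.3 kHz, 29.7 kHz.
k=2: 58.8 kHz, 59.2 kHz.
k=3: 88.3 kHz, 88.7 kHz.
Within [20.65 kHz, 59.05 kHz]: 29.3 kHz, 29.7 kHz, 58.8 kHz.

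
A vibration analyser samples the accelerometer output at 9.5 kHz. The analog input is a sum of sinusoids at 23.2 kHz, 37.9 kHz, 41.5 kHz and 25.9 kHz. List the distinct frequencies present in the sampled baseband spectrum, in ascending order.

0.1 kHz, 2.6 kHz, 3.5 kHz, 4.2 kHz

fs/2 = 4.75 kHz.
23.2 kHz mod fs = 4.2 kHz.
4.2 kHz ≤ fs/2 = 4.75 kHz, appears at 4.2 kHz.
37.9 kHz mod fs = 9.4 kHz.
9.4 kHz > fs/2 = 4.75 kHz, folds to fs − 9.4 kHz = 0.1 kHz.
41.5 kHz mod fs = 3.5 kHz.
3.5 kHz ≤ fs/2 = 4.75 kHz, appears at 3.5 kHz.
25.9 kHz mod fs = 6.9 kHz.
6.9 kHz > fs/2 = 4.75 kHz, folds to fs − 6.9 kHz = 2.6 kHz.
Distinct values: {0.1 kHz, 2.6 kHz, 3.5 kHz, 4.2 kHz}.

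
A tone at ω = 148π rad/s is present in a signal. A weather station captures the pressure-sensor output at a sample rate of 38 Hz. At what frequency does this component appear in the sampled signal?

2 Hz

ω = 148π rad/s → f = ω/(2π) = 74 Hz.
74 Hz mod fs = 36 Hz.
36 Hz > fs/2 = 19 Hz, folds to fs − 36 Hz = 2 Hz.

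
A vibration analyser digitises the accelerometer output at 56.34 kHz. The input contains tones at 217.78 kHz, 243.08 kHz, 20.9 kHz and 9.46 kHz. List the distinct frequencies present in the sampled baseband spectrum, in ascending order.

7.58 kHz, 9.46 kHz, 17.72 kHz, 20.9 kHz

fs/2 = 28.17 kHz.
217.78 kHz mod fs = 48.76 kHz.
48.76 kHz > fs/2 = 28.17 kHz, folds to fs − 48.76 kHz = 7.58 kHz.
243.08 kHz mod fs = 17.72 kHz.
17.72 kHz ≤ fs/2 = 28.17 kHz, appears at 17.72 kHz.
20.9 kHz ≤ fs/2 = 28.17 kHz, passes unchanged.
9.46 kHz ≤ fs/2 = 28.17 kHz, passes unchanged.
Distinct values: {7.58 kHz, 9.46 kHz, 17.72 kHz, 20.9 kHz}.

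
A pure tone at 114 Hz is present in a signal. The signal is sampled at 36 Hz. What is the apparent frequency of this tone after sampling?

6 Hz

114 Hz mod fs = 6 Hz.
6 Hz ≤ fs/2 = 18 Hz, appears at 6 Hz.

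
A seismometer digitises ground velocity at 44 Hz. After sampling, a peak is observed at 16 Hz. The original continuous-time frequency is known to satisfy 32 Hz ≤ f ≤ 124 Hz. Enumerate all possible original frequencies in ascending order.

Frequencies that alias to 16 Hz are k·fs ± 16 Hz for integer k ≥ 0.
k=0: 16 Hz.
k=1: 28 Hz, 60 Hz.
k=2: 72 Hz, 104 Hz.
k=3: 116 Hz, 148 Hz.
k=4: 160 Hz, 192 Hz.
Within [32 Hz, 124 Hz]: 60 Hz, 72 Hz, 104 Hz, 116 Hz.

60 Hz, 72 Hz, 104 Hz, 116 Hz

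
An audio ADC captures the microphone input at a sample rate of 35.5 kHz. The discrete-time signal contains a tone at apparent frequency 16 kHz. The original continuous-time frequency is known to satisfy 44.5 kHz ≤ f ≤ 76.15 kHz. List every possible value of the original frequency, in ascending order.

Frequencies that alias to 16 kHz are k·fs ± 16 kHz for integer k ≥ 0.
k=0: 16 kHz.
k=1: 19.5 kHz, 51.5 kHz.
k=2: 55 kHz, 87 kHz.
k=3: 90.5 kHz, 122.5 kHz.
Within [44.5 kHz, 76.15 kHz]: 51.5 kHz, 55 kHz.

51.5 kHz, 55 kHz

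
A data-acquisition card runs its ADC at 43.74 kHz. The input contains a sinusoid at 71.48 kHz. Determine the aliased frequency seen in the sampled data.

16 kHz

71.48 kHz mod fs = 27.74 kHz.
27.74 kHz > fs/2 = 21.87 kHz, folds to fs − 27.74 kHz = 16 kHz.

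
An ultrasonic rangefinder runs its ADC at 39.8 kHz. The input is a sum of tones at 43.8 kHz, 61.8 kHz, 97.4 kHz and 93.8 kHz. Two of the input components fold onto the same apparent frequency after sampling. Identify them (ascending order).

fs/2 = 19.9 kHz.
43.8 kHz mod fs = 4 kHz.
4 kHz ≤ fs/2 = 19.9 kHz, appears at 4 kHz.
61.8 kHz mod fs = 22 kHz.
22 kHz > fs/2 = 19.9 kHz, folds to fs − 22 kHz = 17.8 kHz.
97.4 kHz mod fs = 17.8 kHz.
17.8 kHz ≤ fs/2 = 19.9 kHz, appears at 17.8 kHz.
93.8 kHz mod fs = 14.2 kHz.
14.2 kHz ≤ fs/2 = 19.9 kHz, appears at 14.2 kHz.
61.8 kHz and 97.4 kHz both map to 17.8 kHz.

61.8 kHz, 97.4 kHz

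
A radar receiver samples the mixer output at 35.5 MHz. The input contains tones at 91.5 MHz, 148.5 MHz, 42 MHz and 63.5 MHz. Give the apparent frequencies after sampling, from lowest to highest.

6.5 MHz, 7.5 MHz, 15 MHz

fs/2 = 17.75 MHz.
91.5 MHz mod fs = 20.5 MHz.
20.5 MHz > fs/2 = 17.75 MHz, folds to fs − 20.5 MHz = 15 MHz.
148.5 MHz mod fs = 6.5 MHz.
6.5 MHz ≤ fs/2 = 17.75 MHz, appears at 6.5 MHz.
42 MHz mod fs = 6.5 MHz.
6.5 MHz ≤ fs/2 = 17.75 MHz, appears at 6.5 MHz.
63.5 MHz mod fs = 28 MHz.
28 MHz > fs/2 = 17.75 MHz, folds to fs − 28 MHz = 7.5 MHz.
Distinct values: {6.5 MHz, 7.5 MHz, 15 MHz}.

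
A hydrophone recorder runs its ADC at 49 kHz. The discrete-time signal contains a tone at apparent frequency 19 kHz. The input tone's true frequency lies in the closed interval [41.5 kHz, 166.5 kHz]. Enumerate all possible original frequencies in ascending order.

Frequencies that alias to 19 kHz are k·fs ± 19 kHz for integer k ≥ 0.
k=0: 19 kHz.
k=1: 30 kHz, 68 kHz.
k=2: 79 kHz, 117 kHz.
k=3: 128 kHz, 166 kHz.
k=4: 177 kHz, 215 kHz.
Within [41.5 kHz, 166.5 kHz]: 68 kHz, 79 kHz, 117 kHz, 128 kHz, 166 kHz.

68 kHz, 79 kHz, 117 kHz, 128 kHz, 166 kHz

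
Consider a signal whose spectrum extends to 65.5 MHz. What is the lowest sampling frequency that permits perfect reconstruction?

Nyquist rate = 2 × 65.5 MHz = 131 MHz.

131 MHz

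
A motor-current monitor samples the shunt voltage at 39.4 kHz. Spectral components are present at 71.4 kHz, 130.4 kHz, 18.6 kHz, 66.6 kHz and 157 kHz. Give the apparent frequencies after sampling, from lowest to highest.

fs/2 = 19.7 kHz.
71.4 kHz mod fs = 32 kHz.
32 kHz > fs/2 = 19.7 kHz, folds to fs − 32 kHz = 7.4 kHz.
130.4 kHz mod fs = 12.2 kHz.
12.2 kHz ≤ fs/2 = 19.7 kHz, appears at 12.2 kHz.
18.6 kHz ≤ fs/2 = 19.7 kHz, passes unchanged.
66.6 kHz mod fs = 27.2 kHz.
27.2 kHz > fs/2 = 19.7 kHz, folds to fs − 27.2 kHz = 12.2 kHz.
157 kHz mod fs = 38.8 kHz.
38.8 kHz > fs/2 = 19.7 kHz, folds to fs − 38.8 kHz = 0.6 kHz.
Distinct values: {0.6 kHz, 7.4 kHz, 12.2 kHz, 18.6 kHz}.

0.6 kHz, 7.4 kHz, 12.2 kHz, 18.6 kHz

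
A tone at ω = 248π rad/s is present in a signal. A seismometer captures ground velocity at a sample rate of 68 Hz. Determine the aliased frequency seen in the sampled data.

12 Hz

ω = 248π rad/s → f = ω/(2π) = 124 Hz.
124 Hz mod fs = 56 Hz.
56 Hz > fs/2 = 34 Hz, folds to fs − 56 Hz = 12 Hz.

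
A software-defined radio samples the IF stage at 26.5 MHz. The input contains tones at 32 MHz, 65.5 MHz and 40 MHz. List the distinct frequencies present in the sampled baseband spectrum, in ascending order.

fs/2 = 13.25 MHz.
32 MHz mod fs = 5.5 MHz.
5.5 MHz ≤ fs/2 = 13.25 MHz, appears at 5.5 MHz.
65.5 MHz mod fs = 12.5 MHz.
12.5 MHz ≤ fs/2 = 13.25 MHz, appears at 12.5 MHz.
40 MHz mod fs = 13.5 MHz.
13.5 MHz > fs/2 = 13.25 MHz, folds to fs − 13.5 MHz = 13 MHz.
Distinct values: {5.5 MHz, 12.5 MHz, 13 MHz}.

5.5 MHz, 12.5 MHz, 13 MHz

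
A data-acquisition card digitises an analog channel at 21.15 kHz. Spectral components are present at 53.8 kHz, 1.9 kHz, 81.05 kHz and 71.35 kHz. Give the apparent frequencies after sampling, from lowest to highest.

fs/2 = 10.575 kHz.
53.8 kHz mod fs = 11.5 kHz.
11.5 kHz > fs/2 = 10.575 kHz, folds to fs − 11.5 kHz = 9.65 kHz.
1.9 kHz ≤ fs/2 = 10.575 kHz, passes unchanged.
81.05 kHz mod fs = 17.6 kHz.
17.6 kHz > fs/2 = 10.575 kHz, folds to fs − 17.6 kHz = 3.55 kHz.
71.35 kHz mod fs = 7.9 kHz.
7.9 kHz ≤ fs/2 = 10.575 kHz, appears at 7.9 kHz.
Distinct values: {1.9 kHz, 3.55 kHz, 7.9 kHz, 9.65 kHz}.

1.9 kHz, 3.55 kHz, 7.9 kHz, 9.65 kHz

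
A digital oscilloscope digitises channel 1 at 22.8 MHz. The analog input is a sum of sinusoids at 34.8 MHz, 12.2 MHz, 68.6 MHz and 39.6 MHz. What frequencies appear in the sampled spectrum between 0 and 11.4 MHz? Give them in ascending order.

0.2 MHz, 6 MHz, 10.6 MHz, 10.8 MHz

fs/2 = 11.4 MHz.
34.8 MHz mod fs = 12 MHz.
12 MHz > fs/2 = 11.4 MHz, folds to fs − 12 MHz = 10.8 MHz.
12.2 MHz > fs/2 = 11.4 MHz, folds to fs − 12.2 MHz = 10.6 MHz.
68.6 MHz mod fs = 0.2 MHz.
0.2 MHz ≤ fs/2 = 11.4 MHz, appears at 0.2 MHz.
39.6 MHz mod fs = 16.8 MHz.
16.8 MHz > fs/2 = 11.4 MHz, folds to fs − 16.8 MHz = 6 MHz.
Distinct values: {0.2 MHz, 6 MHz, 10.6 MHz, 10.8 MHz}.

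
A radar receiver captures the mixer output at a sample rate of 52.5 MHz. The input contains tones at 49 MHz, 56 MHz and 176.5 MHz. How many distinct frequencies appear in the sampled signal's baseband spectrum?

fs/2 = 26.25 MHz.
49 MHz > fs/2 = 26.25 MHz, folds to fs − 49 MHz = 3.5 MHz.
56 MHz mod fs = 3.5 MHz.
3.5 MHz ≤ fs/2 = 26.25 MHz, appears at 3.5 MHz.
176.5 MHz mod fs = 19 MHz.
19 MHz ≤ fs/2 = 26.25 MHz, appears at 19 MHz.
Distinct values: {3.5 MHz, 19 MHz} → 2.

2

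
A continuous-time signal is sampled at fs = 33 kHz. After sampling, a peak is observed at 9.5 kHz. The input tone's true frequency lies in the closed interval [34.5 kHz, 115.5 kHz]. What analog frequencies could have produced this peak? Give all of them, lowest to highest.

42.5 kHz, 56.5 kHz, 75.5 kHz, 89.5 kHz, 108.5 kHz

Frequencies that alias to 9.5 kHz are k·fs ± 9.5 kHz for integer k ≥ 0.
k=0: 9.5 kHz.
k=1: 23.5 kHz, 42.5 kHz.
k=2: 56.5 kHz, 75.5 kHz.
k=3: 89.5 kHz, 108.5 kHz.
k=4: 122.5 kHz, 141.5 kHz.
Within [34.5 kHz, 115.5 kHz]: 42.5 kHz, 56.5 kHz, 75.5 kHz, 89.5 kHz, 108.5 kHz.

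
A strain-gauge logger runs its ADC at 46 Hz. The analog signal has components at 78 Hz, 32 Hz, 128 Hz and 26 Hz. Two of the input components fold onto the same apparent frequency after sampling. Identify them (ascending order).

32 Hz, 78 Hz

fs/2 = 23 Hz.
78 Hz mod fs = 32 Hz.
32 Hz > fs/2 = 23 Hz, folds to fs − 32 Hz = 14 Hz.
32 Hz > fs/2 = 23 Hz, folds to fs − 32 Hz = 14 Hz.
128 Hz mod fs = 36 Hz.
36 Hz > fs/2 = 23 Hz, folds to fs − 36 Hz = 10 Hz.
26 Hz > fs/2 = 23 Hz, folds to fs − 26 Hz = 20 Hz.
32 Hz and 78 Hz both map to 14 Hz.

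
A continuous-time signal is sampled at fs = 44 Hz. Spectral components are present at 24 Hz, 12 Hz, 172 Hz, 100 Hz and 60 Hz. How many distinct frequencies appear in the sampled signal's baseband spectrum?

fs/2 = 22 Hz.
24 Hz > fs/2 = 22 Hz, folds to fs − 24 Hz = 20 Hz.
12 Hz ≤ fs/2 = 22 Hz, passes unchanged.
172 Hz mod fs = 40 Hz.
40 Hz > fs/2 = 22 Hz, folds to fs − 40 Hz = 4 Hz.
100 Hz mod fs = 12 Hz.
12 Hz ≤ fs/2 = 22 Hz, appears at 12 Hz.
60 Hz mod fs = 16 Hz.
16 Hz ≤ fs/2 = 22 Hz, appears at 16 Hz.
Distinct values: {4 Hz, 12 Hz, 16 Hz, 20 Hz} → 4.

4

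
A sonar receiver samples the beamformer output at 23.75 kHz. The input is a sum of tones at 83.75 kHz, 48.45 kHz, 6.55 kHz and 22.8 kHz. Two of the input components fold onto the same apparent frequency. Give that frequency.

fs/2 = 11.875 kHz.
83.75 kHz mod fs = 12.5 kHz.
12.5 kHz > fs/2 = 11.875 kHz, folds to fs − 12.5 kHz = 11.25 kHz.
48.45 kHz mod fs = 0.95 kHz.
0.95 kHz ≤ fs/2 = 11.875 kHz, appears at 0.95 kHz.
6.55 kHz ≤ fs/2 = 11.875 kHz, passes unchanged.
22.8 kHz > fs/2 = 11.875 kHz, folds to fs − 22.8 kHz = 0.95 kHz.
22.8 kHz and 48.45 kHz both map to 0.95 kHz.

0.95 kHz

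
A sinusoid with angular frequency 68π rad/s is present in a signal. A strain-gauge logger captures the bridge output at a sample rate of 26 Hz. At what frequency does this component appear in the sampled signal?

ω = 68π rad/s → f = ω/(2π) = 34 Hz.
34 Hz mod fs = 8 Hz.
8 Hz ≤ fs/2 = 13 Hz, appears at 8 Hz.

8 Hz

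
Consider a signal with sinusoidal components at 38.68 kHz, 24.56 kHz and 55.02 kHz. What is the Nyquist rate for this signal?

110.04 kHz

Highest-frequency component: 55.02 kHz.
Nyquist rate = 2 × 55.02 kHz = 110.04 kHz.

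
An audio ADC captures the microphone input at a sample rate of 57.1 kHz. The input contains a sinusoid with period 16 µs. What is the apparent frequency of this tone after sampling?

T = 16 µs → f = 1/T = 62.5 kHz.
62.5 kHz mod fs = 5.4 kHz.
5.4 kHz ≤ fs/2 = 28.55 kHz, appears at 5.4 kHz.

5.4 kHz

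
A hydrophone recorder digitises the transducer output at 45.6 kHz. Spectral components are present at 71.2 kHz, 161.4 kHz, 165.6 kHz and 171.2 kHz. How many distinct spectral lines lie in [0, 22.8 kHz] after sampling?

4

fs/2 = 22.8 kHz.
71.2 kHz mod fs = 25.6 kHz.
25.6 kHz > fs/2 = 22.8 kHz, folds to fs − 25.6 kHz = 20 kHz.
161.4 kHz mod fs = 24.6 kHz.
24.6 kHz > fs/2 = 22.8 kHz, folds to fs − 24.6 kHz = 21 kHz.
165.6 kHz mod fs = 28.8 kHz.
28.8 kHz > fs/2 = 22.8 kHz, folds to fs − 28.8 kHz = 16.8 kHz.
171.2 kHz mod fs = 34.4 kHz.
34.4 kHz > fs/2 = 22.8 kHz, folds to fs − 34.4 kHz = 11.2 kHz.
Distinct values: {11.2 kHz, 16.8 kHz, 20 kHz, 21 kHz} → 4.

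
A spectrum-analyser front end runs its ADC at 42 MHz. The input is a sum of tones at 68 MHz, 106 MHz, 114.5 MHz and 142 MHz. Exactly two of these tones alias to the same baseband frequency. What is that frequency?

16 MHz

fs/2 = 21 MHz.
68 MHz mod fs = 26 MHz.
26 MHz > fs/2 = 21 MHz, folds to fs − 26 MHz = 16 MHz.
106 MHz mod fs = 22 MHz.
22 MHz > fs/2 = 21 MHz, folds to fs − 22 MHz = 20 MHz.
114.5 MHz mod fs = 30.5 MHz.
30.5 MHz > fs/2 = 21 MHz, folds to fs − 30.5 MHz = 11.5 MHz.
142 MHz mod fs = 16 MHz.
16 MHz ≤ fs/2 = 21 MHz, appears at 16 MHz.
68 MHz and 142 MHz both map to 16 MHz.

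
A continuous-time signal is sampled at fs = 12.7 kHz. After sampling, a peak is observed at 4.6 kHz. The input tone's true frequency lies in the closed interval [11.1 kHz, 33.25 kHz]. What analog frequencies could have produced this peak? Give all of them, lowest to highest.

Frequencies that alias to 4.6 kHz are k·fs ± 4.6 kHz for integer k ≥ 0.
k=0: 4.6 kHz.
k=1: 8.1 kHz, 17.3 kHz.
k=2: 20.8 kHz, 30 kHz.
k=3: 33.5 kHz, 42.7 kHz.
Within [11.1 kHz, 33.25 kHz]: 17.3 kHz, 20.8 kHz, 30 kHz.

17.3 kHz, 20.8 kHz, 30 kHz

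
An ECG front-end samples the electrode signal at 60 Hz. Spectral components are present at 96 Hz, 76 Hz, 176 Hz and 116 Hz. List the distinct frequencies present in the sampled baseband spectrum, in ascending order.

4 Hz, 16 Hz, 24 Hz

fs/2 = 30 Hz.
96 Hz mod fs = 36 Hz.
36 Hz > fs/2 = 30 Hz, folds to fs − 36 Hz = 24 Hz.
76 Hz mod fs = 16 Hz.
16 Hz ≤ fs/2 = 30 Hz, appears at 16 Hz.
176 Hz mod fs = 56 Hz.
56 Hz > fs/2 = 30 Hz, folds to fs − 56 Hz = 4 Hz.
116 Hz mod fs = 56 Hz.
56 Hz > fs/2 = 30 Hz, folds to fs − 56 Hz = 4 Hz.
Distinct values: {4 Hz, 16 Hz, 24 Hz}.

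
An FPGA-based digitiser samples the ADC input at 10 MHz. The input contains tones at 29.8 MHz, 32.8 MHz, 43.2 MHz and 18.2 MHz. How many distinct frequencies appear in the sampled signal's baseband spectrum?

4

fs/2 = 5 MHz.
29.8 MHz mod fs = 9.8 MHz.
9.8 MHz > fs/2 = 5 MHz, folds to fs − 9.8 MHz = 0.2 MHz.
32.8 MHz mod fs = 2.8 MHz.
2.8 MHz ≤ fs/2 = 5 MHz, appears at 2.8 MHz.
43.2 MHz mod fs = 3.2 MHz.
3.2 MHz ≤ fs/2 = 5 MHz, appears at 3.2 MHz.
18.2 MHz mod fs = 8.2 MHz.
8.2 MHz > fs/2 = 5 MHz, folds to fs − 8.2 MHz = 1.8 MHz.
Distinct values: {0.2 MHz, 1.8 MHz, 2.8 MHz, 3.2 MHz} → 4.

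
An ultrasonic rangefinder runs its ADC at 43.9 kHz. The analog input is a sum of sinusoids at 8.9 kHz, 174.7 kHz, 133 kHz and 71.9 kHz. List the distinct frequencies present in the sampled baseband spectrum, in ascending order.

fs/2 = 21.95 kHz.
8.9 kHz ≤ fs/2 = 21.95 kHz, passes unchanged.
174.7 kHz mod fs = 43 kHz.
43 kHz > fs/2 = 21.95 kHz, folds to fs − 43 kHz = 0.9 kHz.
133 kHz mod fs = 1.3 kHz.
1.3 kHz ≤ fs/2 = 21.95 kHz, appears at 1.3 kHz.
71.9 kHz mod fs = 28 kHz.
28 kHz > fs/2 = 21.95 kHz, folds to fs − 28 kHz = 15.9 kHz.
Distinct values: {0.9 kHz, 1.3 kHz, 8.9 kHz, 15.9 kHz}.

0.9 kHz, 1.3 kHz, 8.9 kHz, 15.9 kHz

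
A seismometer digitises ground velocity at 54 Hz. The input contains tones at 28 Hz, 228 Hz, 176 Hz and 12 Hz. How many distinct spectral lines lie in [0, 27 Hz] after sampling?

fs/2 = 27 Hz.
28 Hz > fs/2 = 27 Hz, folds to fs − 28 Hz = 26 Hz.
228 Hz mod fs = 12 Hz.
12 Hz ≤ fs/2 = 27 Hz, appears at 12 Hz.
176 Hz mod fs = 14 Hz.
14 Hz ≤ fs/2 = 27 Hz, appears at 14 Hz.
12 Hz ≤ fs/2 = 27 Hz, passes unchanged.
Distinct values: {12 Hz, 14 Hz, 26 Hz} → 3.

3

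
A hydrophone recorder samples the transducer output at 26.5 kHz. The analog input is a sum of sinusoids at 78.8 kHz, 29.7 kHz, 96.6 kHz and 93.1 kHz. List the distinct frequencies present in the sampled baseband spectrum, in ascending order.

fs/2 = 13.25 kHz.
78.8 kHz mod fs = 25.8 kHz.
25.8 kHz > fs/2 = 13.25 kHz, folds to fs − 25.8 kHz = 0.7 kHz.
29.7 kHz mod fs = 3.2 kHz.
3.2 kHz ≤ fs/2 = 13.25 kHz, appears at 3.2 kHz.
96.6 kHz mod fs = 17.1 kHz.
17.1 kHz > fs/2 = 13.25 kHz, folds to fs − 17.1 kHz = 9.4 kHz.
93.1 kHz mod fs = 13.6 kHz.
13.6 kHz > fs/2 = 13.25 kHz, folds to fs − 13.6 kHz = 12.9 kHz.
Distinct values: {0.7 kHz, 3.2 kHz, 9.4 kHz, 12.9 kHz}.

0.7 kHz, 3.2 kHz, 9.4 kHz, 12.9 kHz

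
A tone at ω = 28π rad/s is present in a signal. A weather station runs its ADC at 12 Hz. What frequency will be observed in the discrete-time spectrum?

2 Hz

ω = 28π rad/s → f = ω/(2π) = 14 Hz.
14 Hz mod fs = 2 Hz.
2 Hz ≤ fs/2 = 6 Hz, appears at 2 Hz.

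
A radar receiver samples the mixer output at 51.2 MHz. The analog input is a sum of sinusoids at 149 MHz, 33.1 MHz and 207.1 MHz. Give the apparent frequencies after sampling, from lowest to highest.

fs/2 = 25.6 MHz.
149 MHz mod fs = 46.6 MHz.
46.6 MHz > fs/2 = 25.6 MHz, folds to fs − 46.6 MHz = 4.6 MHz.
33.1 MHz > fs/2 = 25.6 MHz, folds to fs − 33.1 MHz = 18.1 MHz.
207.1 MHz mod fs = 2.3 MHz.
2.3 MHz ≤ fs/2 = 25.6 MHz, appears at 2.3 MHz.
Distinct values: {2.3 MHz, 4.6 MHz, 18.1 MHz}.

2.3 MHz, 4.6 MHz, 18.1 MHz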